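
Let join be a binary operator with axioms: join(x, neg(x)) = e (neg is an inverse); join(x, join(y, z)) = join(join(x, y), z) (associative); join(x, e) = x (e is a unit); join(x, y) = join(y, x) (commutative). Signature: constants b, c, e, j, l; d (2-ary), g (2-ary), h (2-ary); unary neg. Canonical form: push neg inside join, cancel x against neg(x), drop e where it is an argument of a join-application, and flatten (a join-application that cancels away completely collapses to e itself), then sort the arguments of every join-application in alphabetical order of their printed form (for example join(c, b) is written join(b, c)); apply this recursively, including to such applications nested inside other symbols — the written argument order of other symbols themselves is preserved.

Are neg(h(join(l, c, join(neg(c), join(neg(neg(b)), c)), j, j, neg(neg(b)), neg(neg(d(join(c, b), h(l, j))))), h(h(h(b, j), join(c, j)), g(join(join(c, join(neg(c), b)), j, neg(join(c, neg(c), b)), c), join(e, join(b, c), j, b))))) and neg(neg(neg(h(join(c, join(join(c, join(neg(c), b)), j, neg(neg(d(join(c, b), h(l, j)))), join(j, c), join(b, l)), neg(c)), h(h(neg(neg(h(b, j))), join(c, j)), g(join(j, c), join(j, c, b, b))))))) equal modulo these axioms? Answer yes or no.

Answer: yes — both canonical forms are neg(h(join(b, b, c, d(join(b, c), h(l, j)), j, j, l), h(h(h(b, j), join(c, j)), g(join(c, j), join(b, b, c, j)))))

Derivation:
Left:  neg(h(join(l, c, join(neg(c), join(neg(neg(b)), c)), j, j, neg(neg(b)), neg(neg(d(join(c, b), h(l, j))))), h(h(h(b, j), join(c, j)), g(join(join(c, join(neg(c), b)), j, neg(join(c, neg(c), b)), c), join(e, join(b, c), j, b)))))
  Push neg inside:  distribute neg over join and collapse double neg
  Combine occurrences:  neg(h(join(b, b, c, d(join(b, c), h(l, j)), j, j, l), h(h(h(b, j), join(c, j)), g(join(c, j), join(b, b, c, j)))))
Right:  neg(neg(neg(h(join(c, join(join(c, join(neg(c), b)), j, neg(neg(d(join(c, b), h(l, j)))), join(j, c), join(b, l)), neg(c)), h(h(neg(neg(h(b, j))), join(c, j)), g(join(j, c), join(j, c, b, b)))))))
  Push neg inside:  distribute neg over join and collapse double neg
  Collect:  neg(h(join(b, b, c, d(join(b, c), h(l, j)), j, j, l), h(h(h(b, j), join(c, j)), g(join(c, j), join(b, b, c, j)))))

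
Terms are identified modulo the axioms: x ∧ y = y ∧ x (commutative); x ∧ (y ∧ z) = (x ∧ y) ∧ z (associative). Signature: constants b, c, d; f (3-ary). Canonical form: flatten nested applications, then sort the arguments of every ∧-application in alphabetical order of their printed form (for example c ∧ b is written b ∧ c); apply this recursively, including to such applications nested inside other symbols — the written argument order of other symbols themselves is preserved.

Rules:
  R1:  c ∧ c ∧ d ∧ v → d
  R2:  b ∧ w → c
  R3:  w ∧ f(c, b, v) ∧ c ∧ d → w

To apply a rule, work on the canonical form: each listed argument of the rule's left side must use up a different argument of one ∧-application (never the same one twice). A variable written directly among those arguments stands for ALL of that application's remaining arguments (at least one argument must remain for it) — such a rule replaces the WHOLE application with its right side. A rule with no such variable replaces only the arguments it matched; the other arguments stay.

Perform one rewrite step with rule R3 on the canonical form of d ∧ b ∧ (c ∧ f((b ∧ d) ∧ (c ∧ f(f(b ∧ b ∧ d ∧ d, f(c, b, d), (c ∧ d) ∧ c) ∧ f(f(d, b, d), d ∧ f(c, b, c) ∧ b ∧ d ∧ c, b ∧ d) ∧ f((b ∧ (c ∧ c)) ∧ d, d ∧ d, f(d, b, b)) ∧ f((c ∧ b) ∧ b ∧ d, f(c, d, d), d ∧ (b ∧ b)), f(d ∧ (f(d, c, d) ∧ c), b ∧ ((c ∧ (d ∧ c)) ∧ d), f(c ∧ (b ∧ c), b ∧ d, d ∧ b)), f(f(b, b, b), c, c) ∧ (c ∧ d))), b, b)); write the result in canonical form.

Canonical form:  b ∧ c ∧ d ∧ f(b ∧ c ∧ d ∧ f(f(b ∧ b ∧ c ∧ d, f(c, d, d), b ∧ b ∧ d) ∧ f(b ∧ b ∧ d ∧ d, f(c, b, d), c ∧ c ∧ d) ∧ f(b ∧ c ∧ c ∧ d, d ∧ d, f(d, b, b)) ∧ f(f(d, b, d), b ∧ c ∧ d ∧ d ∧ f(c, b, c), b ∧ d), f(c ∧ d ∧ f(d, c, d), b ∧ c ∧ c ∧ d ∧ d, f(b ∧ c ∧ c, b ∧ d, b ∧ d)), c ∧ d ∧ f(f(b, b, b), c, c)), b, b)
R3 matches:  uses c, d, f(c, b, c);  v := c, w := b ∧ d
Every leftover argument binds to the variable; the entire application is replaced.
Result:  b ∧ c ∧ d ∧ f(b ∧ c ∧ d ∧ f(f(b ∧ b ∧ c ∧ d, f(c, d, d), b ∧ b ∧ d) ∧ f(b ∧ b ∧ d ∧ d, f(c, b, d), c ∧ c ∧ d) ∧ f(b ∧ c ∧ c ∧ d, d ∧ d, f(d, b, b)) ∧ f(f(d, b, d), b ∧ d, b ∧ d), f(c ∧ d ∧ f(d, c, d), b ∧ c ∧ c ∧ d ∧ d, f(b ∧ c ∧ c, b ∧ d, b ∧ d)), c ∧ d ∧ f(f(b, b, b), c, c)), b, b)

Answer: b ∧ c ∧ d ∧ f(b ∧ c ∧ d ∧ f(f(b ∧ b ∧ c ∧ d, f(c, d, d), b ∧ b ∧ d) ∧ f(b ∧ b ∧ d ∧ d, f(c, b, d), c ∧ c ∧ d) ∧ f(b ∧ c ∧ c ∧ d, d ∧ d, f(d, b, b)) ∧ f(f(d, b, d), b ∧ d, b ∧ d), f(c ∧ d ∧ f(d, c, d), b ∧ c ∧ c ∧ d ∧ d, f(b ∧ c ∧ c, b ∧ d, b ∧ d)), c ∧ d ∧ f(f(b, b, b), c, c)), b, b)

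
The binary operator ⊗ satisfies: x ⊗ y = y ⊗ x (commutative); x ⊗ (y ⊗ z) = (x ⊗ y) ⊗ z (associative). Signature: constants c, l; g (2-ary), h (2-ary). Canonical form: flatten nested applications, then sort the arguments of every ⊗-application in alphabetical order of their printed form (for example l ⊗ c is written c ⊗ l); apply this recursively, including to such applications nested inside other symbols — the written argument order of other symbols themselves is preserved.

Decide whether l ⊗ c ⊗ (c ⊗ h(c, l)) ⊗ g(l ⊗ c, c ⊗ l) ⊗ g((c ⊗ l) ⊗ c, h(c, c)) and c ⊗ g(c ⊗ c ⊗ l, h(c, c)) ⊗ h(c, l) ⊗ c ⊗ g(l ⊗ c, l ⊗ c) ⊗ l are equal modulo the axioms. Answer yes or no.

Left:  l ⊗ c ⊗ (c ⊗ h(c, l)) ⊗ g(l ⊗ c, c ⊗ l) ⊗ g((c ⊗ l) ⊗ c, h(c, c))
  Flatten:  l ⊗ c ⊗ c ⊗ h(c, l) ⊗ g(l ⊗ c, c ⊗ l) ⊗ g((c ⊗ l) ⊗ c, h(c, c))
  Inside:  g(l ⊗ c, c ⊗ l)  →  g(c ⊗ l, c ⊗ l)
  Inside:  g((c ⊗ l) ⊗ c, h(c, c))  →  g(c ⊗ c ⊗ l, h(c, c))
  Sort arguments:  c ⊗ c ⊗ g(c ⊗ c ⊗ l, h(c, c)) ⊗ g(c ⊗ l, c ⊗ l) ⊗ h(c, l) ⊗ l
Right:  c ⊗ g(c ⊗ c ⊗ l, h(c, c)) ⊗ h(c, l) ⊗ c ⊗ g(l ⊗ c, l ⊗ c) ⊗ l
  Simplify inside:  g(l ⊗ c, l ⊗ c)  →  g(c ⊗ l, c ⊗ l)
  Sort arguments:  c ⊗ c ⊗ g(c ⊗ c ⊗ l, h(c, c)) ⊗ g(c ⊗ l, c ⊗ l) ⊗ h(c, l) ⊗ l

Answer: yes — both canonical forms are c ⊗ c ⊗ g(c ⊗ c ⊗ l, h(c, c)) ⊗ g(c ⊗ l, c ⊗ l) ⊗ h(c, l) ⊗ l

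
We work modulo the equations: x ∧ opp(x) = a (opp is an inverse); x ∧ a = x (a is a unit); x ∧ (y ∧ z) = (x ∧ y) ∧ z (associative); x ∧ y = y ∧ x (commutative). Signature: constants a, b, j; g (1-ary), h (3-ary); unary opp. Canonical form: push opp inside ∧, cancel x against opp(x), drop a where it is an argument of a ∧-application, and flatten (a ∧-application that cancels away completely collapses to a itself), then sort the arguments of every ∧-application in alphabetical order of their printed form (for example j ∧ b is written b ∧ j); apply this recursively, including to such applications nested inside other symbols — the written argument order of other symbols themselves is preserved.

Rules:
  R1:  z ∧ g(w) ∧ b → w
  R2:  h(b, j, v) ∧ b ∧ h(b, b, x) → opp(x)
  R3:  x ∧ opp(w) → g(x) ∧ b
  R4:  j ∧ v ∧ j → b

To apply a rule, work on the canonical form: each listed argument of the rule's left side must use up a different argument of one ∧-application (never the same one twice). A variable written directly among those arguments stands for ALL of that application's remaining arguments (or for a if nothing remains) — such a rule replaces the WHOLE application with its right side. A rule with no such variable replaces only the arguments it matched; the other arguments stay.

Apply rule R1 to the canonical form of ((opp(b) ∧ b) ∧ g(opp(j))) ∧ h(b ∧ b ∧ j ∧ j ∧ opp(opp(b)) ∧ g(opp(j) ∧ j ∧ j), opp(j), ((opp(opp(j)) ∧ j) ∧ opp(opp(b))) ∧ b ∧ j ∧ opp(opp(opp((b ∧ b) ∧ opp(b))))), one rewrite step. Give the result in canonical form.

Answer: g(opp(j)) ∧ h(j, opp(j), b ∧ j ∧ j ∧ j)

Derivation:
Canonical form:  g(opp(j)) ∧ h(b ∧ b ∧ b ∧ g(j) ∧ j ∧ j, opp(j), b ∧ j ∧ j ∧ j)
Match R1:  consume b, g(j);  w := j, z := b ∧ b ∧ j ∧ j
The extension variable absorbs all remaining arguments, so the whole application is rewritten.
New term:  g(opp(j)) ∧ h(j, opp(j), b ∧ j ∧ j ∧ j)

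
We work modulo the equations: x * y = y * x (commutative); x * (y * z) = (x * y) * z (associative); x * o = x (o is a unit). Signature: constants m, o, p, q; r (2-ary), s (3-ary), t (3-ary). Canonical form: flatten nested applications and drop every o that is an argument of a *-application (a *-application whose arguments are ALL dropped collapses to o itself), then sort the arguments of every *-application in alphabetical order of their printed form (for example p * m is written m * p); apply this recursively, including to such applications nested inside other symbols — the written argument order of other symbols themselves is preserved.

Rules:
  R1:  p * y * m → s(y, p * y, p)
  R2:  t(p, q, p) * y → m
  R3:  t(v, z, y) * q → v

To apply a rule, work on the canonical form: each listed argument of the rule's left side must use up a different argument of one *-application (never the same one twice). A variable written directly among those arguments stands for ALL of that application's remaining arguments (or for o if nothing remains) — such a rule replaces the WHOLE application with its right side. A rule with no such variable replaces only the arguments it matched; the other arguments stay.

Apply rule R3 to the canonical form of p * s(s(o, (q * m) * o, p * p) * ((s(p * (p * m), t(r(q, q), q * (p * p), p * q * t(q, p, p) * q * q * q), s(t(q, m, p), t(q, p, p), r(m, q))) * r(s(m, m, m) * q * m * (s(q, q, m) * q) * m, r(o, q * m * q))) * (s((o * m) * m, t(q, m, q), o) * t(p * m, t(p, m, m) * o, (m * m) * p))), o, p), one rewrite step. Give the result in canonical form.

Answer: p * s(r(m * m * q * q * s(m, m, m) * s(q, q, m), r(o, m * q * q)) * s(m * m, t(q, m, q), o) * s(m * p * p, t(r(q, q), p * p * q, p * q * q * q * q), s(t(q, m, p), t(q, p, p), r(m, q))) * s(o, m * q, p * p) * t(m * p, t(p, m, m), m * m * p), o, p)

Derivation:
Canonical form:  p * s(r(m * m * q * q * s(m, m, m) * s(q, q, m), r(o, m * q * q)) * s(m * m, t(q, m, q), o) * s(m * p * p, t(r(q, q), p * p * q, p * q * q * q * q * t(q, p, p)), s(t(q, m, p), t(q, p, p), r(m, q))) * s(o, m * q, p * p) * t(m * p, t(p, m, m), m * m * p), o, p)
Apply R3:  consuming q, t(q, p, p);  v := q, y := p, z := p
Result:  p * s(r(m * m * q * q * s(m, m, m) * s(q, q, m), r(o, m * q * q)) * s(m * m, t(q, m, q), o) * s(m * p * p, t(r(q, q), p * p * q, p * q * q * q * q), s(t(q, m, p), t(q, p, p), r(m, q))) * s(o, m * q, p * p) * t(m * p, t(p, m, m), m * m * p), o, p)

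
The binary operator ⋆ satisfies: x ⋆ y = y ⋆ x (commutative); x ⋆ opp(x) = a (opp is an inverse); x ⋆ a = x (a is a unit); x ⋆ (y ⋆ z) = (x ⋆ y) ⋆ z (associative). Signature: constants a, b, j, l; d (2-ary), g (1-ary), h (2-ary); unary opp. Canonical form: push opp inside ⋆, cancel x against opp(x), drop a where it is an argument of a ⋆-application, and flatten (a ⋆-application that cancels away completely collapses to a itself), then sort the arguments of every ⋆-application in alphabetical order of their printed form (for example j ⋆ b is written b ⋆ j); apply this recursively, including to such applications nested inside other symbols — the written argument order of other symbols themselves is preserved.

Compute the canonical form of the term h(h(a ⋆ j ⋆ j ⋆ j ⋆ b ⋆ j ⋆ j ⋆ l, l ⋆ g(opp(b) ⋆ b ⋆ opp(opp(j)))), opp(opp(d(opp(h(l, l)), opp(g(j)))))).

Descend into:  l ⋆ g(opp(b) ⋆ b ⋆ opp(opp(j)))
Push opp inside:  distribute opp over ⋆ and collapse double opp
Combine occurrences:  l ⋆ g(j)
Order the arguments:  g(j) ⋆ l
Rebuild:  h(h(b ⋆ j ⋆ j ⋆ j ⋆ j ⋆ j ⋆ l, g(j) ⋆ l), d(opp(h(l, l)), opp(g(j))))

Answer: h(h(b ⋆ j ⋆ j ⋆ j ⋆ j ⋆ j ⋆ l, g(j) ⋆ l), d(opp(h(l, l)), opp(g(j))))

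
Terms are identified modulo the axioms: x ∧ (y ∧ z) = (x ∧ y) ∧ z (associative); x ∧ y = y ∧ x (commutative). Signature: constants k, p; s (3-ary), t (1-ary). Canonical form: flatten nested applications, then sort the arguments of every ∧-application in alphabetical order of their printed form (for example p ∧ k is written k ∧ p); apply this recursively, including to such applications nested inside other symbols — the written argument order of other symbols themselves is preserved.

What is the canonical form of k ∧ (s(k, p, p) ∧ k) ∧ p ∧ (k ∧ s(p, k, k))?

Answer: k ∧ k ∧ k ∧ p ∧ s(k, p, p) ∧ s(p, k, k)

Derivation:
Merge nested applications:  k ∧ s(k, p, p) ∧ k ∧ p ∧ k ∧ s(p, k, k)
Sort arguments:  k ∧ k ∧ k ∧ p ∧ s(k, p, p) ∧ s(p, k, k)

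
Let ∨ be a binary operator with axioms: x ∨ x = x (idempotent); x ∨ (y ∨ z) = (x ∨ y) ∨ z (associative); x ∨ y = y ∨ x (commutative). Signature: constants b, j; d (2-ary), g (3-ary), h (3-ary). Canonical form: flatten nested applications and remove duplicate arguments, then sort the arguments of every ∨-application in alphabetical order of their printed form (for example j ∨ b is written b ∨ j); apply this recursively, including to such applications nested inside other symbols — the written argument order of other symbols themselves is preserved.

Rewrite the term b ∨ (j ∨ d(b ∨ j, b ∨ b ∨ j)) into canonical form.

Flatten:  b ∨ j ∨ d(b ∨ j, b ∨ b ∨ j)
Simplify inside:  d(b ∨ j, b ∨ b ∨ j)  →  d(b ∨ j, b ∨ j)
Sort arguments:  b ∨ d(b ∨ j, b ∨ j) ∨ j

Answer: b ∨ d(b ∨ j, b ∨ j) ∨ j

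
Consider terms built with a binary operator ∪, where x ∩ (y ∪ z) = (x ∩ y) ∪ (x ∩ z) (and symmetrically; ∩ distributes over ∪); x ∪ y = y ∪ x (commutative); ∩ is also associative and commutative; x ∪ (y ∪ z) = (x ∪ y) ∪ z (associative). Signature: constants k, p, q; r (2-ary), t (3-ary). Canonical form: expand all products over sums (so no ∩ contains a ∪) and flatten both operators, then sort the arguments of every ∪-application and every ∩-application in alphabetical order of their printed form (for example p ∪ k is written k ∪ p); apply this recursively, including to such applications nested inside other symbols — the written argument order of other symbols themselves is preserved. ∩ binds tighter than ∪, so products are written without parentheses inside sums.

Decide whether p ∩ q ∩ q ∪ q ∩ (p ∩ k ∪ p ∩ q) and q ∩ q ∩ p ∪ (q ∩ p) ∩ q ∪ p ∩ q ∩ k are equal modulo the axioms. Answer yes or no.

Left:  p ∩ q ∩ q ∪ q ∩ (p ∩ k ∪ p ∩ q)
  Distribute:  p ∩ q ∩ q ∪ k ∩ p ∩ q ∪ p ∩ q ∩ q
  Sort:  k ∩ p ∩ q ∪ p ∩ q ∩ q ∪ p ∩ q ∩ q
Right:  q ∩ q ∩ p ∪ (q ∩ p) ∩ q ∪ p ∩ q ∩ k
  Merge nested applications:  p ∩ q ∩ q ∪ p ∩ q ∩ q ∪ k ∩ p ∩ q
  Sort:  k ∩ p ∩ q ∪ p ∩ q ∩ q ∪ p ∩ q ∩ q

Answer: yes — both canonical forms are k ∩ p ∩ q ∪ p ∩ q ∩ q ∪ p ∩ q ∩ q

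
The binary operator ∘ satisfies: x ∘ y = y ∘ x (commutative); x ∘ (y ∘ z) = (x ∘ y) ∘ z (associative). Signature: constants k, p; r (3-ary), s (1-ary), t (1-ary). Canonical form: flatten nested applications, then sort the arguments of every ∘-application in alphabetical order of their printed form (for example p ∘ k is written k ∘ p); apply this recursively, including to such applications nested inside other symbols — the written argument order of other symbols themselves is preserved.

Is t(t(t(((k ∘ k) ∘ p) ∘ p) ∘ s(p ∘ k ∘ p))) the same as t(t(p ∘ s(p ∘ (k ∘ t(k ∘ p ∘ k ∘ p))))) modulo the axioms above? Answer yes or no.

Answer: no — t(t(s(k ∘ p ∘ p) ∘ t(k ∘ k ∘ p ∘ p))) vs t(t(p ∘ s(k ∘ p ∘ t(k ∘ k ∘ p ∘ p))))

Derivation:
Left:  t(t(t(((k ∘ k) ∘ p) ∘ p) ∘ s(p ∘ k ∘ p)))
  Focus inside:  t(((k ∘ k) ∘ p) ∘ p) ∘ s(p ∘ k ∘ p)
  Inside:  t(((k ∘ k) ∘ p) ∘ p)  →  t(k ∘ k ∘ p ∘ p)
  Canonicalize subterm:  s(p ∘ k ∘ p)  →  s(k ∘ p ∘ p)
  Order the arguments:  s(k ∘ p ∘ p) ∘ t(k ∘ k ∘ p ∘ p)
  Rebuild:  t(t(s(k ∘ p ∘ p) ∘ t(k ∘ k ∘ p ∘ p)))
Right:  t(t(p ∘ s(p ∘ (k ∘ t(k ∘ p ∘ k ∘ p)))))
  Descend into:  p ∘ s(p ∘ (k ∘ t(k ∘ p ∘ k ∘ p)))
  Canonicalize subterm:  s(p ∘ (k ∘ t(k ∘ p ∘ k ∘ p)))  →  s(k ∘ p ∘ t(k ∘ k ∘ p ∘ p))
  Sort:  p ∘ s(k ∘ p ∘ t(k ∘ k ∘ p ∘ p))
  Put back:  t(t(p ∘ s(k ∘ p ∘ t(k ∘ k ∘ p ∘ p))))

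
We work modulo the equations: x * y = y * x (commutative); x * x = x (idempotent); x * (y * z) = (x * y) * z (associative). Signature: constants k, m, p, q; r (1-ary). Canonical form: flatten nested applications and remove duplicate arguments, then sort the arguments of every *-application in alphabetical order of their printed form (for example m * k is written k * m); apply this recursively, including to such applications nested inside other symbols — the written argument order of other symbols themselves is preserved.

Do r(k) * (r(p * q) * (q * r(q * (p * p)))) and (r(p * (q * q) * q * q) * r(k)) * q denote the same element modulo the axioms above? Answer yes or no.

Answer: yes — both canonical forms are q * r(k) * r(p * q)

Derivation:
Left:  r(k) * (r(p * q) * (q * r(q * (p * p))))
  Merge nested applications:  r(k) * r(p * q) * q * r(q * (p * p))
  Canonicalize subterm:  r(q * (p * p))  →  r(p * q)
  Drop duplicates:  drop duplicate r(p * q)
  Order the arguments:  q * r(k) * r(p * q)
Right:  (r(p * (q * q) * q * q) * r(k)) * q
  Merge nested applications:  r(p * (q * q) * q * q) * r(k) * q
  Simplify inside:  r(p * (q * q) * q * q)  →  r(p * q)
  Order the arguments:  q * r(k) * r(p * q)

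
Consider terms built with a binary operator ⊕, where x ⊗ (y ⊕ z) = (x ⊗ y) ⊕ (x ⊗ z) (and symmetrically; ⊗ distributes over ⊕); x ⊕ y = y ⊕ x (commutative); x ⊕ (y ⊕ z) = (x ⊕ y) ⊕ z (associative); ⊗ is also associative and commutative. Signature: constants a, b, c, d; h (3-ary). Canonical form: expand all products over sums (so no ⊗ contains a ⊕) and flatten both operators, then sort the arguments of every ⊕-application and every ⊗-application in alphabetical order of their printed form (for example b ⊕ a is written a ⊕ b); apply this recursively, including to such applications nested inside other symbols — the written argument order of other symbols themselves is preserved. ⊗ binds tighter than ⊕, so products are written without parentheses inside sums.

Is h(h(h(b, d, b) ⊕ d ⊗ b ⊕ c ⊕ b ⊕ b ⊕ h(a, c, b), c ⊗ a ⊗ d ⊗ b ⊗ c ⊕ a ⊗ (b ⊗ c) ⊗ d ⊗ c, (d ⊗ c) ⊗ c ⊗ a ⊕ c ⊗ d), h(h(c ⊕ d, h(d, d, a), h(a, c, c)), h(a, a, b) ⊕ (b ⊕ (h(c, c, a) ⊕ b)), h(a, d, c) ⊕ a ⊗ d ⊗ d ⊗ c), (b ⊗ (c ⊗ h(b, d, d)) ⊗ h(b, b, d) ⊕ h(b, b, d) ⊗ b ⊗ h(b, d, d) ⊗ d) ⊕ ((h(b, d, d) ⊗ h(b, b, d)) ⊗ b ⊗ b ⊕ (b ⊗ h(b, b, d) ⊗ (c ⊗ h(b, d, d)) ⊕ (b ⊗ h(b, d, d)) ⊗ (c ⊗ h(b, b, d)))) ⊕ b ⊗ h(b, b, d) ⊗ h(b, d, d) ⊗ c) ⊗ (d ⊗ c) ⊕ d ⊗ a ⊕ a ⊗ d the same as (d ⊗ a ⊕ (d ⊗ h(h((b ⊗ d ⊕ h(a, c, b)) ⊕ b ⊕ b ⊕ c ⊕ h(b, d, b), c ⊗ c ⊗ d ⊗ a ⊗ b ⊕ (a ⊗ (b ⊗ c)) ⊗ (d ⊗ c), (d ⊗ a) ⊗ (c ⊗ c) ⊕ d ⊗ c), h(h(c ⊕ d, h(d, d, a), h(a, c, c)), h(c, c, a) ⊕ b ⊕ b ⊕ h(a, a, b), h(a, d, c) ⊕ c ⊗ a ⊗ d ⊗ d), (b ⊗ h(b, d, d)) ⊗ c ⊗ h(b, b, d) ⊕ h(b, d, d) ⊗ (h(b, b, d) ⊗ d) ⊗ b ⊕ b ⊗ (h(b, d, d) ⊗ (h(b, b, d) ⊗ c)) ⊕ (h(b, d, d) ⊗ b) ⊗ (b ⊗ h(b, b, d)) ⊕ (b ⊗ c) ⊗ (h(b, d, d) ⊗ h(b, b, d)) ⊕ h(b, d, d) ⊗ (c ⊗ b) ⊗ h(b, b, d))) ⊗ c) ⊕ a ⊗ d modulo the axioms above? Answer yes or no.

Answer: yes — both canonical forms are a ⊗ d ⊕ a ⊗ d ⊕ c ⊗ d ⊗ h(h(b ⊕ b ⊕ b ⊗ d ⊕ c ⊕ h(a, c, b) ⊕ h(b, d, b), a ⊗ b ⊗ c ⊗ c ⊗ d ⊕ a ⊗ b ⊗ c ⊗ c ⊗ d, a ⊗ c ⊗ c ⊗ d ⊕ c ⊗ d), h(h(c ⊕ d, h(d, d, a), h(a, c, c)), b ⊕ b ⊕ h(a, a, b) ⊕ h(c, c, a), a ⊗ c ⊗ d ⊗ d ⊕ h(a, d, c)), b ⊗ b ⊗ h(b, b, d) ⊗ h(b, d, d) ⊕ b ⊗ c ⊗ h(b, b, d) ⊗ h(b, d, d) ⊕ b ⊗ c ⊗ h(b, b, d) ⊗ h(b, d, d) ⊕ b ⊗ c ⊗ h(b, b, d) ⊗ h(b, d, d) ⊕ b ⊗ c ⊗ h(b, b, d) ⊗ h(b, d, d) ⊕ b ⊗ d ⊗ h(b, b, d) ⊗ h(b, d, d))

Derivation:
Left:  h(h(h(b, d, b) ⊕ d ⊗ b ⊕ c ⊕ b ⊕ b ⊕ h(a, c, b), c ⊗ a ⊗ d ⊗ b ⊗ c ⊕ a ⊗ (b ⊗ c) ⊗ d ⊗ c, (d ⊗ c) ⊗ c ⊗ a ⊕ c ⊗ d), h(h(c ⊕ d, h(d, d, a), h(a, c, c)), h(a, a, b) ⊕ (b ⊕ (h(c, c, a) ⊕ b)), h(a, d, c) ⊕ a ⊗ d ⊗ d ⊗ c), (b ⊗ (c ⊗ h(b, d, d)) ⊗ h(b, b, d) ⊕ h(b, b, d) ⊗ b ⊗ h(b, d, d) ⊗ d) ⊕ ((h(b, d, d) ⊗ h(b, b, d)) ⊗ b ⊗ b ⊕ (b ⊗ h(b, b, d) ⊗ (c ⊗ h(b, d, d)) ⊕ (b ⊗ h(b, d, d)) ⊗ (c ⊗ h(b, b, d)))) ⊕ b ⊗ h(b, b, d) ⊗ h(b, d, d) ⊗ c) ⊗ (d ⊗ c) ⊕ d ⊗ a ⊕ a ⊗ d
  Un-nest:  c ⊗ d ⊗ h(h(b ⊕ b ⊕ b ⊗ d ⊕ c ⊕ h(a, c, b) ⊕ h(b, d, b), a ⊗ b ⊗ c ⊗ c ⊗ d ⊕ a ⊗ b ⊗ c ⊗ c ⊗ d, a ⊗ c ⊗ c ⊗ d ⊕ c ⊗ d), h(h(c ⊕ d, h(d, d, a), h(a, c, c)), b ⊕ b ⊕ h(a, a, b) ⊕ h(c, c, a), a ⊗ c ⊗ d ⊗ d ⊕ h(a, d, c)), b ⊗ b ⊗ h(b, b, d) ⊗ h(b, d, d) ⊕ b ⊗ c ⊗ h(b, b, d) ⊗ h(b, d, d) ⊕ b ⊗ c ⊗ h(b, b, d) ⊗ h(b, d, d) ⊕ b ⊗ c ⊗ h(b, b, d) ⊗ h(b, d, d) ⊕ b ⊗ c ⊗ h(b, b, d) ⊗ h(b, d, d) ⊕ b ⊗ d ⊗ h(b, b, d) ⊗ h(b, d, d)) ⊕ a ⊗ d ⊕ a ⊗ d
  Order the arguments:  a ⊗ d ⊕ a ⊗ d ⊕ c ⊗ d ⊗ h(h(b ⊕ b ⊕ b ⊗ d ⊕ c ⊕ h(a, c, b) ⊕ h(b, d, b), a ⊗ b ⊗ c ⊗ c ⊗ d ⊕ a ⊗ b ⊗ c ⊗ c ⊗ d, a ⊗ c ⊗ c ⊗ d ⊕ c ⊗ d), h(h(c ⊕ d, h(d, d, a), h(a, c, c)), b ⊕ b ⊕ h(a, a, b) ⊕ h(c, c, a), a ⊗ c ⊗ d ⊗ d ⊕ h(a, d, c)), b ⊗ b ⊗ h(b, b, d) ⊗ h(b, d, d) ⊕ b ⊗ c ⊗ h(b, b, d) ⊗ h(b, d, d) ⊕ b ⊗ c ⊗ h(b, b, d) ⊗ h(b, d, d) ⊕ b ⊗ c ⊗ h(b, b, d) ⊗ h(b, d, d) ⊕ b ⊗ c ⊗ h(b, b, d) ⊗ h(b, d, d) ⊕ b ⊗ d ⊗ h(b, b, d) ⊗ h(b, d, d))
Right:  (d ⊗ a ⊕ (d ⊗ h(h((b ⊗ d ⊕ h(a, c, b)) ⊕ b ⊕ b ⊕ c ⊕ h(b, d, b), c ⊗ c ⊗ d ⊗ a ⊗ b ⊕ (a ⊗ (b ⊗ c)) ⊗ (d ⊗ c), (d ⊗ a) ⊗ (c ⊗ c) ⊕ d ⊗ c), h(h(c ⊕ d, h(d, d, a), h(a, c, c)), h(c, c, a) ⊕ b ⊕ b ⊕ h(a, a, b), h(a, d, c) ⊕ c ⊗ a ⊗ d ⊗ d), (b ⊗ h(b, d, d)) ⊗ c ⊗ h(b, b, d) ⊕ h(b, d, d) ⊗ (h(b, b, d) ⊗ d) ⊗ b ⊕ b ⊗ (h(b, d, d) ⊗ (h(b, b, d) ⊗ c)) ⊕ (h(b, d, d) ⊗ b) ⊗ (b ⊗ h(b, b, d)) ⊕ (b ⊗ c) ⊗ (h(b, d, d) ⊗ h(b, b, d)) ⊕ h(b, d, d) ⊗ (c ⊗ b) ⊗ h(b, b, d))) ⊗ c) ⊕ a ⊗ d
  Flatten:  a ⊗ d ⊕ c ⊗ d ⊗ h(h(b ⊕ b ⊕ b ⊗ d ⊕ c ⊕ h(a, c, b) ⊕ h(b, d, b), a ⊗ b ⊗ c ⊗ c ⊗ d ⊕ a ⊗ b ⊗ c ⊗ c ⊗ d, a ⊗ c ⊗ c ⊗ d ⊕ c ⊗ d), h(h(c ⊕ d, h(d, d, a), h(a, c, c)), b ⊕ b ⊕ h(a, a, b) ⊕ h(c, c, a), a ⊗ c ⊗ d ⊗ d ⊕ h(a, d, c)), b ⊗ b ⊗ h(b, b, d) ⊗ h(b, d, d) ⊕ b ⊗ c ⊗ h(b, b, d) ⊗ h(b, d, d) ⊕ b ⊗ c ⊗ h(b, b, d) ⊗ h(b, d, d) ⊕ b ⊗ c ⊗ h(b, b, d) ⊗ h(b, d, d) ⊕ b ⊗ c ⊗ h(b, b, d) ⊗ h(b, d, d) ⊕ b ⊗ d ⊗ h(b, b, d) ⊗ h(b, d, d)) ⊕ a ⊗ d
  Sort arguments:  a ⊗ d ⊕ a ⊗ d ⊕ c ⊗ d ⊗ h(h(b ⊕ b ⊕ b ⊗ d ⊕ c ⊕ h(a, c, b) ⊕ h(b, d, b), a ⊗ b ⊗ c ⊗ c ⊗ d ⊕ a ⊗ b ⊗ c ⊗ c ⊗ d, a ⊗ c ⊗ c ⊗ d ⊕ c ⊗ d), h(h(c ⊕ d, h(d, d, a), h(a, c, c)), b ⊕ b ⊕ h(a, a, b) ⊕ h(c, c, a), a ⊗ c ⊗ d ⊗ d ⊕ h(a, d, c)), b ⊗ b ⊗ h(b, b, d) ⊗ h(b, d, d) ⊕ b ⊗ c ⊗ h(b, b, d) ⊗ h(b, d, d) ⊕ b ⊗ c ⊗ h(b, b, d) ⊗ h(b, d, d) ⊕ b ⊗ c ⊗ h(b, b, d) ⊗ h(b, d, d) ⊕ b ⊗ c ⊗ h(b, b, d) ⊗ h(b, d, d) ⊕ b ⊗ d ⊗ h(b, b, d) ⊗ h(b, d, d))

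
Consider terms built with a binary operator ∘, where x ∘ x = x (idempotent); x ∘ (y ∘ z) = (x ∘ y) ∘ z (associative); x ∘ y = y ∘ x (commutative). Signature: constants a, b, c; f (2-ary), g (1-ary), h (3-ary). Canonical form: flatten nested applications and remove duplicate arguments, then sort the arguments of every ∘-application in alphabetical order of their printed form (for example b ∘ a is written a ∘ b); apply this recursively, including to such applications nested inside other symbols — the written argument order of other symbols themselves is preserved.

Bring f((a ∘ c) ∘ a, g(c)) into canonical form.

Answer: f(a ∘ c, g(c))

Derivation:
Focus inside:  (a ∘ c) ∘ a
Flatten:  a ∘ c ∘ a
Drop duplicates:  drop duplicate a
Order the arguments:  a ∘ c
Put back:  f(a ∘ c, g(c))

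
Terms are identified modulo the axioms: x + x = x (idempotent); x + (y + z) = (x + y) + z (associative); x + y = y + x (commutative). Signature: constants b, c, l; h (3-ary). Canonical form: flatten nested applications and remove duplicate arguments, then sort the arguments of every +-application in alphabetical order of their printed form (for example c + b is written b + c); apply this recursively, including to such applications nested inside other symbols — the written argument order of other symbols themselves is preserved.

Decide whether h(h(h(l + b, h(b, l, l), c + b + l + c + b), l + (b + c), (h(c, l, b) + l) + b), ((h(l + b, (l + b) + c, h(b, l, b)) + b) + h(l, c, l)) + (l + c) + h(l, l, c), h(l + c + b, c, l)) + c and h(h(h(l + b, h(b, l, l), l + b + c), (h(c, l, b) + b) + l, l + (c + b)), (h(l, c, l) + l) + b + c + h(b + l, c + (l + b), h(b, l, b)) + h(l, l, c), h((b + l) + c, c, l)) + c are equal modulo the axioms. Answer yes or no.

Left:  h(h(h(l + b, h(b, l, l), c + b + l + c + b), l + (b + c), (h(c, l, b) + l) + b), ((h(l + b, (l + b) + c, h(b, l, b)) + b) + h(l, c, l)) + (l + c) + h(l, l, c), h(l + c + b, c, l)) + c
  Inside:  h(h(h(l + b, h(b, l, l), c + b + l + c + b), l + (b + c), (h(c, l, b) + l) + b), ((h(l + b, (l + b) + c, h(b, l, b)) + b) + h(l, c, l)) + (l + c) + h(l, l, c), h(l + c + b, c, l))  →  h(h(h(b + l, h(b, l, l), b + c + l), b + c + l, b + h(c, l, b) + l), b + c + h(b + l, b + c + l, h(b, l, b)) + h(l, c, l) + h(l, l, c) + l, h(b + c + l, c, l))
  Sort arguments:  c + h(h(h(b + l, h(b, l, l), b + c + l), b + c + l, b + h(c, l, b) + l), b + c + h(b + l, b + c + l, h(b, l, b)) + h(l, c, l) + h(l, l, c) + l, h(b + c + l, c, l))
Right:  h(h(h(l + b, h(b, l, l), l + b + c), (h(c, l, b) + b) + l, l + (c + b)), (h(l, c, l) + l) + b + c + h(b + l, c + (l + b), h(b, l, b)) + h(l, l, c), h((b + l) + c, c, l)) + c
  Simplify inside:  h(h(h(l + b, h(b, l, l), l + b + c), (h(c, l, b) + b) + l, l + (c + b)), (h(l, c, l) + l) + b + c + h(b + l, c + (l + b), h(b, l, b)) + h(l, l, c), h((b + l) + c, c, l))  →  h(h(h(b + l, h(b, l, l), b + c + l), b + h(c, l, b) + l, b + c + l), b + c + h(b + l, b + c + l, h(b, l, b)) + h(l, c, l) + h(l, l, c) + l, h(b + c + l, c, l))
  Sort arguments:  c + h(h(h(b + l, h(b, l, l), b + c + l), b + h(c, l, b) + l, b + c + l), b + c + h(b + l, b + c + l, h(b, l, b)) + h(l, c, l) + h(l, l, c) + l, h(b + c + l, c, l))

Answer: no — c + h(h(h(b + l, h(b, l, l), b + c + l), b + c + l, b + h(c, l, b) + l), b + c + h(b + l, b + c + l, h(b, l, b)) + h(l, c, l) + h(l, l, c) + l, h(b + c + l, c, l)) vs c + h(h(h(b + l, h(b, l, l), b + c + l), b + h(c, l, b) + l, b + c + l), b + c + h(b + l, b + c + l, h(b, l, b)) + h(l, c, l) + h(l, l, c) + l, h(b + c + l, c, l))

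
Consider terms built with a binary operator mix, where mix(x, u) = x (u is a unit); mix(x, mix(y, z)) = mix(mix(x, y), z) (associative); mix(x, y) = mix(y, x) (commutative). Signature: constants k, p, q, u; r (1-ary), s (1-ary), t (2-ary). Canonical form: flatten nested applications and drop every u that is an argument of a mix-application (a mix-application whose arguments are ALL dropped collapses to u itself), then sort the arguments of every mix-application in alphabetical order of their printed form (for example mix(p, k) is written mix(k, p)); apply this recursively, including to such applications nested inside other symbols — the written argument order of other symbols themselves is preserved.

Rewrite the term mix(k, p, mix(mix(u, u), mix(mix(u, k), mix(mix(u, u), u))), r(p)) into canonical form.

Answer: mix(k, k, p, r(p))

Derivation:
Un-nest:  mix(k, p, u, u, u, k, u, u, u, r(p))
Unit:  drop u (×6)
Sort:  mix(k, k, p, r(p))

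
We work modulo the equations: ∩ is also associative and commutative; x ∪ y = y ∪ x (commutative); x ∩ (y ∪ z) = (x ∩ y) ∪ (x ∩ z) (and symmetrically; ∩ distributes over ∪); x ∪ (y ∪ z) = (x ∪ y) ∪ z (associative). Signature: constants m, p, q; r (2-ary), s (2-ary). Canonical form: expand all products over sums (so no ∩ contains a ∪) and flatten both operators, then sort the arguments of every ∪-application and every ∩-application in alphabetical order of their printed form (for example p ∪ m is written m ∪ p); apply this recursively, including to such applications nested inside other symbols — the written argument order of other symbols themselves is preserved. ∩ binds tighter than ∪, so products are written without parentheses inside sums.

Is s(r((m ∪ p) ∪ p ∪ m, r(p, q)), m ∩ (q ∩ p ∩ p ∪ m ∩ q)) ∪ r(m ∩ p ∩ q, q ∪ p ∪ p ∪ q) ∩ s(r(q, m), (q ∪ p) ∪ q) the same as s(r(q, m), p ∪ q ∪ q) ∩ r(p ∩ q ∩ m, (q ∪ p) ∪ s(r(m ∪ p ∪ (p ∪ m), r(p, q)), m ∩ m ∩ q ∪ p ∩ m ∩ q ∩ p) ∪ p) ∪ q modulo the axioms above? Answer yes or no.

Left:  s(r((m ∪ p) ∪ p ∪ m, r(p, q)), m ∩ (q ∩ p ∩ p ∪ m ∩ q)) ∪ r(m ∩ p ∩ q, q ∪ p ∪ p ∪ q) ∩ s(r(q, m), (q ∪ p) ∪ q)
  Expand products over sums:  s(r(m ∪ m ∪ p ∪ p, r(p, q)), m ∩ m ∩ q ∪ m ∩ p ∩ p ∩ q) ∪ r(m ∩ p ∩ q, p ∪ p ∪ q ∪ q) ∩ s(r(q, m), p ∪ q ∪ q)
  Order the arguments:  r(m ∩ p ∩ q, p ∪ p ∪ q ∪ q) ∩ s(r(q, m), p ∪ q ∪ q) ∪ s(r(m ∪ m ∪ p ∪ p, r(p, q)), m ∩ m ∩ q ∪ m ∩ p ∩ p ∩ q)
Right:  s(r(q, m), p ∪ q ∪ q) ∩ r(p ∩ q ∩ m, (q ∪ p) ∪ s(r(m ∪ p ∪ (p ∪ m), r(p, q)), m ∩ m ∩ q ∪ p ∩ m ∩ q ∩ p) ∪ p) ∪ q
  Un-nest:  r(m ∩ p ∩ q, p ∪ p ∪ q ∪ s(r(m ∪ m ∪ p ∪ p, r(p, q)), m ∩ m ∩ q ∪ m ∩ p ∩ p ∩ q)) ∩ s(r(q, m), p ∪ q ∪ q) ∪ q
  Order the arguments:  q ∪ r(m ∩ p ∩ q, p ∪ p ∪ q ∪ s(r(m ∪ m ∪ p ∪ p, r(p, q)), m ∩ m ∩ q ∪ m ∩ p ∩ p ∩ q)) ∩ s(r(q, m), p ∪ q ∪ q)

Answer: no — r(m ∩ p ∩ q, p ∪ p ∪ q ∪ q) ∩ s(r(q, m), p ∪ q ∪ q) ∪ s(r(m ∪ m ∪ p ∪ p, r(p, q)), m ∩ m ∩ q ∪ m ∩ p ∩ p ∩ q) vs q ∪ r(m ∩ p ∩ q, p ∪ p ∪ q ∪ s(r(m ∪ m ∪ p ∪ p, r(p, q)), m ∩ m ∩ q ∪ m ∩ p ∩ p ∩ q)) ∩ s(r(q, m), p ∪ q ∪ q)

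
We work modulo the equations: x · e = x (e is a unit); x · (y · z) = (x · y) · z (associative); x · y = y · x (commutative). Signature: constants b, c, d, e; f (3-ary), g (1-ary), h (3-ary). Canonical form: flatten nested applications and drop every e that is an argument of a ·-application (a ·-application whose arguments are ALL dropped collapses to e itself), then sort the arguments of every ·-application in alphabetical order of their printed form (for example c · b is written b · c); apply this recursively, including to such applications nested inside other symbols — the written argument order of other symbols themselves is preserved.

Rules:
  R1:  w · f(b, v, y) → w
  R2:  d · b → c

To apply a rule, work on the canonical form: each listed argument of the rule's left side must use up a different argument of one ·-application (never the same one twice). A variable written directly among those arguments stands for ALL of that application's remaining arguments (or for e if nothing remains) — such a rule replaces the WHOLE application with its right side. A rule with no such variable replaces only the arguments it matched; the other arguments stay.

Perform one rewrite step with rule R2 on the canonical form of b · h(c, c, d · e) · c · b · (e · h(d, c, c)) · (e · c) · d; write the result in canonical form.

Canonical form:  b · b · c · c · d · h(c, c, d) · h(d, c, c)
Apply R2:  consuming b, d
Result:  b · c · c · c · h(c, c, d) · h(d, c, c)

Answer: b · c · c · c · h(c, c, d) · h(d, c, c)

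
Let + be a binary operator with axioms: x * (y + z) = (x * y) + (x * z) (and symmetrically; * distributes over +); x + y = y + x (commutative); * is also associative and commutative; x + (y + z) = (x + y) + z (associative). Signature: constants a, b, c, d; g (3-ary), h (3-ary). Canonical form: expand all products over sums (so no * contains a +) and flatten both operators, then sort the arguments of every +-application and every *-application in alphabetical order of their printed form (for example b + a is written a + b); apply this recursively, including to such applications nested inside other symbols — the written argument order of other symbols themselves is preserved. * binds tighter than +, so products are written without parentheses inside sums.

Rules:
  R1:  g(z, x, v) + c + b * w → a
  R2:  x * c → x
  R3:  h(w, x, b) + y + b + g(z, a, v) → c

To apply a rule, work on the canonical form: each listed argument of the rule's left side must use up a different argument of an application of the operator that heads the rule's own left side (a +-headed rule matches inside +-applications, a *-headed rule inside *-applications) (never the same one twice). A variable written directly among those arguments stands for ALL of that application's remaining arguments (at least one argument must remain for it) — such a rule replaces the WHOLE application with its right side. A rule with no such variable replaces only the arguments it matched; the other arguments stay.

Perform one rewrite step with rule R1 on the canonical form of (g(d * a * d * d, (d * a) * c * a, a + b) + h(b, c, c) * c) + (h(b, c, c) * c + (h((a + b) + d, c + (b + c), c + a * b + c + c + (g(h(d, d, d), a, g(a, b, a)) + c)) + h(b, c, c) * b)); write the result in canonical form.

Canonical form:  b * h(b, c, c) + c * h(b, c, c) + c * h(b, c, c) + g(a * d * d * d, a * a * c * d, a + b) + h(a + b + d, b + c + c, a * b + c + c + c + c + g(h(d, d, d), a, g(a, b, a)))
Match R1:  consume a * b, c, g(h(d, d, d), a, g(a, b, a));  v := g(a, b, a), w := a, x := a, z := h(d, d, d)
New term:  b * h(b, c, c) + c * h(b, c, c) + c * h(b, c, c) + g(a * d * d * d, a * a * c * d, a + b) + h(a + b + d, b + c + c, a + c + c + c)

Answer: b * h(b, c, c) + c * h(b, c, c) + c * h(b, c, c) + g(a * d * d * d, a * a * c * d, a + b) + h(a + b + d, b + c + c, a + c + c + c)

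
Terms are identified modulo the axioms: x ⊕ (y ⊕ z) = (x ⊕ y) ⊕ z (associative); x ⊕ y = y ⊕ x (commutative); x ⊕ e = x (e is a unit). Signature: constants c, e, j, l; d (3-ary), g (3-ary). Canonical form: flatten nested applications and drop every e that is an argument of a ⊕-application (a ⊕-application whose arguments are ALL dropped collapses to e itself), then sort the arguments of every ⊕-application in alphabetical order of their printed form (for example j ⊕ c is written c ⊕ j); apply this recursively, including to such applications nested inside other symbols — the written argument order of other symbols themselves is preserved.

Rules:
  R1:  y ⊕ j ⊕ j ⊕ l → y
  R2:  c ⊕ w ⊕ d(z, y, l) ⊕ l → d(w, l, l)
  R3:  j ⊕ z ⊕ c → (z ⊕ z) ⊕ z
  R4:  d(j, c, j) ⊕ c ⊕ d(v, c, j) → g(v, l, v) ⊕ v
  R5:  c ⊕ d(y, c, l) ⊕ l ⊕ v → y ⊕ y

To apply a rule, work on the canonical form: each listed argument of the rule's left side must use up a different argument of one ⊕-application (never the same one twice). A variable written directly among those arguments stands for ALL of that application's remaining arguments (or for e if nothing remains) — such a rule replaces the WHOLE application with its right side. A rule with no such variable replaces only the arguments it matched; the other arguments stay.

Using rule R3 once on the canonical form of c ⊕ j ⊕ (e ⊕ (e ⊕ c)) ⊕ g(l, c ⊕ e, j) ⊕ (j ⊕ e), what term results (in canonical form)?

Answer: c ⊕ c ⊕ c ⊕ g(l, c, j) ⊕ g(l, c, j) ⊕ g(l, c, j) ⊕ j ⊕ j ⊕ j

Derivation:
Canonical form:  c ⊕ c ⊕ g(l, c, j) ⊕ j ⊕ j
Match R3:  consume c, j;  z := c ⊕ g(l, c, j) ⊕ j
Every leftover argument binds to the variable; the entire application is replaced.
Result:  c ⊕ c ⊕ c ⊕ g(l, c, j) ⊕ g(l, c, j) ⊕ g(l, c, j) ⊕ j ⊕ j ⊕ j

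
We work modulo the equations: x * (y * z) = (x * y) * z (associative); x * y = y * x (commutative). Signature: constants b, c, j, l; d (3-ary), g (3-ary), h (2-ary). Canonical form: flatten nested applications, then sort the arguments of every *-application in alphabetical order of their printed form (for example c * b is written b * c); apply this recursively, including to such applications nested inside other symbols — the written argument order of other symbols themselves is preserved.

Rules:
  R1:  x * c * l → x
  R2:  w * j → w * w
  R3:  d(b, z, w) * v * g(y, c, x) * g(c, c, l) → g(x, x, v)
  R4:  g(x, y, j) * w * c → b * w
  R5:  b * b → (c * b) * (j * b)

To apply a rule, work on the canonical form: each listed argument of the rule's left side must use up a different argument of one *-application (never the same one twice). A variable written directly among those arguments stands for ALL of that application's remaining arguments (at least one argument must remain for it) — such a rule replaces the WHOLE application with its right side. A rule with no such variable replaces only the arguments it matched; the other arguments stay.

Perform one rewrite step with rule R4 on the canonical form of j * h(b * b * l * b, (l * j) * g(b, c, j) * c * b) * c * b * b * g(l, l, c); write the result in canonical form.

Canonical form:  b * b * c * g(l, l, c) * h(b * b * b * l, b * c * g(b, c, j) * j * l) * j
Match R4:  consume c, g(b, c, j);  w := b * j * l, x := b, y := c
Every leftover argument binds to the variable; the entire application is replaced.
Result:  b * b * c * g(l, l, c) * h(b * b * b * l, b * b * j * l) * j

Answer: b * b * c * g(l, l, c) * h(b * b * b * l, b * b * j * l) * j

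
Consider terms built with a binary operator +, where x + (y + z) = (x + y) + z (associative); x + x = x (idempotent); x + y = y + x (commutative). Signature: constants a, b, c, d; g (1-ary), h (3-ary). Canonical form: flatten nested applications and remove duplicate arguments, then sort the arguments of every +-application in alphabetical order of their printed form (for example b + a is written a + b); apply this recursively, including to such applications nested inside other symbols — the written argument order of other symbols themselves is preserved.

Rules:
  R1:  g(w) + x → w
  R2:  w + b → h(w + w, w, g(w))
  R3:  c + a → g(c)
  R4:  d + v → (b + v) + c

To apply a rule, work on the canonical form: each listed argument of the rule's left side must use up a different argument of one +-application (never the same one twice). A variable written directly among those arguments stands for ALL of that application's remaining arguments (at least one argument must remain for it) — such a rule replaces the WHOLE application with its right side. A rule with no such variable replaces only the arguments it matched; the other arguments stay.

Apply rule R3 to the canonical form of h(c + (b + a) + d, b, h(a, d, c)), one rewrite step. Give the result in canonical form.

Canonical form:  h(a + b + c + d, b, h(a, d, c))
R3 matches:  uses a, c
New term:  h(b + d + g(c), b, h(a, d, c))

Answer: h(b + d + g(c), b, h(a, d, c))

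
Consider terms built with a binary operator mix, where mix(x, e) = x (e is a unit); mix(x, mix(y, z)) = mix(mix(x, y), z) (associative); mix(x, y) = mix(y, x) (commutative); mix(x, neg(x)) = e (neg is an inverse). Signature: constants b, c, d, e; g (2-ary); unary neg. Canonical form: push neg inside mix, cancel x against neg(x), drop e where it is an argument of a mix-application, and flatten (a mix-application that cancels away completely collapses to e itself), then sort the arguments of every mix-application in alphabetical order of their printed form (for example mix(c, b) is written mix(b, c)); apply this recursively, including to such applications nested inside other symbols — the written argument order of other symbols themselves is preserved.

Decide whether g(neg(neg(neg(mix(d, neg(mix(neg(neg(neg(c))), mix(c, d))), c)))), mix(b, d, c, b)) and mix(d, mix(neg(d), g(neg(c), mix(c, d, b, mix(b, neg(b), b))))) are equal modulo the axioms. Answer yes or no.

Answer: yes — both canonical forms are g(neg(c), mix(b, b, c, d))

Derivation:
Left:  g(neg(neg(neg(mix(d, neg(mix(neg(neg(neg(c))), mix(c, d))), c)))), mix(b, d, c, b))
  Focus inside:  mix(d, neg(mix(neg(neg(neg(c))), mix(c, d))), c)
  Push neg inside:  distribute neg over mix and collapse double neg
  Cancel inverse pairs:  d cancels
  Collect terms:  c
  Rebuild:  g(neg(c), mix(b, b, c, d))
Right:  mix(d, mix(neg(d), g(neg(c), mix(c, d, b, mix(b, neg(b), b)))))
  Cancel inverse pairs:  d cancels
  Collect:  g(neg(c), mix(b, b, c, d))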